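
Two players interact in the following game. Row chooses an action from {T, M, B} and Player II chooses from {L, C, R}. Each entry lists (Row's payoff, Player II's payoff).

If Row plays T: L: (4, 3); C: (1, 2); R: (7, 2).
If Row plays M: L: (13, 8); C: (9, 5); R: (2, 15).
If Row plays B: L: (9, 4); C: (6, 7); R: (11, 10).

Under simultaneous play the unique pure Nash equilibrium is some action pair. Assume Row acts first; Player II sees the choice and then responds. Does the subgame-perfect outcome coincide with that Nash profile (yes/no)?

Work backward from Player II's decision.
- T: Player II compares 3, 2, 2 and picks L; Row would get 4.
- M: Player II compares 8, 5, 15 and picks R; Row would get 2.
- B: Player II compares 4, 7, 10 and picks R; Row would get 11.
Maximizing over 4, 2, 11, Row chooses B. Subgame-perfect outcome: (B, R) with payoffs (11, 10).
Now find the simultaneous Nash equilibrium.
Row's best replies: L→M; C→M; R→B.
Player II's best replies: T→L; M→R; B→R.
The unique mutual best reply is (B, R), giving (11, 10).
Sequential outcome (B, R) coincides with the Nash profile (B, R).

yes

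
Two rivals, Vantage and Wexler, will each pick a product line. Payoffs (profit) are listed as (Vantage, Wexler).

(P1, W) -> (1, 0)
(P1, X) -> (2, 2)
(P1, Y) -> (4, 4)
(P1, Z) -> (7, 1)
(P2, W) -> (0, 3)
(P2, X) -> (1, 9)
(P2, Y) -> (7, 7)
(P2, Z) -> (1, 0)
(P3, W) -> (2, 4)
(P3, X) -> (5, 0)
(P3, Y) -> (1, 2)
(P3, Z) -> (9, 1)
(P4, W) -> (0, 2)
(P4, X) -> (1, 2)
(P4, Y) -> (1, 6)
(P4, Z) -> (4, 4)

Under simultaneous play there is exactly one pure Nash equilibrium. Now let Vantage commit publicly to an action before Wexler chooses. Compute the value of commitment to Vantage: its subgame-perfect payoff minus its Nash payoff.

Backward induction with Vantage moving first.
- P1: Wexler compares 0, 2, 4, 1 and picks Y; Vantage would get 4.
- P2: Wexler compares 3, 9, 7, 0 and picks X; Vantage would get 1.
- P3: Wexler compares 4, 0, 2, 1 and picks W; Vantage would get 2.
- P4: Wexler compares 2, 2, 6, 4 and picks Y; Vantage would get 1.
Maximizing over 4, 1, 2, 1, Vantage chooses P1. Subgame-perfect outcome: (P1, Y) with payoffs (4, 4).
Now find the simultaneous Nash equilibrium.
Vantage's best replies: W→P3; X→P3; Y→P2; Z→P3.
Wexler's best replies: P1→Y; P2→X; P3→W; P4→Y.
The unique mutual best reply is (P3, W), giving (2, 4).
Vantage's commitment gain: 4 − 2 = 2.

2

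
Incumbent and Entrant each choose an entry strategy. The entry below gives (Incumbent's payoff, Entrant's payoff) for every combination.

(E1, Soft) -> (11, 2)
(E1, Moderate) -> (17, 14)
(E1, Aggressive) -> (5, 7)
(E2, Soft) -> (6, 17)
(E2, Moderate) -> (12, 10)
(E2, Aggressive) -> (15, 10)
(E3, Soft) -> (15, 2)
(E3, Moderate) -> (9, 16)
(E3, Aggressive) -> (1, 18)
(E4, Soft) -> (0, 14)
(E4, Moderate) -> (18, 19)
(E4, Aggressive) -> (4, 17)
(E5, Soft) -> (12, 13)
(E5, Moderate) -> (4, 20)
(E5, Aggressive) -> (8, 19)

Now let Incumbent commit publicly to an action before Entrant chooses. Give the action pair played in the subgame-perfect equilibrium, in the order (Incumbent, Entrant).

(E4, Moderate)

Solve by backward induction (Incumbent leads).
- E1: Entrant compares 2, 14, 7 and picks Moderate; Incumbent would get 17.
- E2: Entrant compares 17, 10, 10 and picks Soft; Incumbent would get 6.
- E3: Entrant compares 2, 16, 18 and picks Aggressive; Incumbent would get 1.
- E4: Entrant compares 14, 19, 17 and picks Moderate; Incumbent would get 18.
- E5: Entrant compares 13, 20, 19 and picks Moderate; Incumbent would get 4.
Maximizing over 17, 6, 1, 18, 4, Incumbent chooses E4. Subgame-perfect outcome: (E4, Moderate) with payoffs (18, 19).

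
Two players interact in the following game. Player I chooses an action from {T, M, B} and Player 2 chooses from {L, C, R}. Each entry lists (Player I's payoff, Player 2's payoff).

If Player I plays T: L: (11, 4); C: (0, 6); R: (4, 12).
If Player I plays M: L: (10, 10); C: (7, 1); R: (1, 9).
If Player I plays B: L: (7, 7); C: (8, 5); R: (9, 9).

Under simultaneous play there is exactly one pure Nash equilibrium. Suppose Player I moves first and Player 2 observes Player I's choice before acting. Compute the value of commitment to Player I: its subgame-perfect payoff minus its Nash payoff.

Solve by backward induction (Player I leads).
- T → Player 2 plays R (best of 4, 6, 12); Player I gets 4.
- M → Player 2 plays L (best of 10, 1, 9); Player I gets 10.
- B → Player 2 plays R (best of 7, 5, 9); Player I gets 9.
Among 4, 10, 9, the best is 10 at M. Subgame-perfect outcome: (M, L) with payoffs (10, 10).
For the simultaneous game, intersect best replies.
Player I's best replies: L→T; C→B; R→B.
Player 2's best replies: T→R; M→L; B→R.
Only (B, R) has each player best-responding; Nash payoffs (9, 9).
Player I's commitment gain: 10 − 9 = 1.

1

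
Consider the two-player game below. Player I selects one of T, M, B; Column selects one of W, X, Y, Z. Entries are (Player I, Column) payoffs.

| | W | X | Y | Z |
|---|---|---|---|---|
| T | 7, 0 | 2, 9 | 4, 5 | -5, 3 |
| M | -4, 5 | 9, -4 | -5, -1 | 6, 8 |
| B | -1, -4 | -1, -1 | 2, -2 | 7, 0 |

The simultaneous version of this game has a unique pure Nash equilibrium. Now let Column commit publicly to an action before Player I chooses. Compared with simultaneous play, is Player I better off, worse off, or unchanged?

Work backward from Player I's decision.
- W: Player I compares 7, -4, -1 and picks T; Column would get 0.
- X: Player I compares 2, 9, -1 and picks M; Column would get -4.
- Y: Player I compares 4, -5, 2 and picks T; Column would get 5.
- Z: Player I compares -5, 6, 7 and picks B; Column would get 0.
Column's induced payoffs are 0, -4, 5, 0, so Column commits to Y. Subgame-perfect outcome: (T, Y) with payoffs (4, 5).
Under simultaneous play:
Player I's best replies: W→T; X→M; Y→T; Z→B.
Column's best replies: T→X; M→Z; B→Z.
Only (B, Z) has each player best-responding; Nash payoffs (7, 0).
Player I earns 4 sequentially versus 7 at the Nash outcome: worse off.

worse off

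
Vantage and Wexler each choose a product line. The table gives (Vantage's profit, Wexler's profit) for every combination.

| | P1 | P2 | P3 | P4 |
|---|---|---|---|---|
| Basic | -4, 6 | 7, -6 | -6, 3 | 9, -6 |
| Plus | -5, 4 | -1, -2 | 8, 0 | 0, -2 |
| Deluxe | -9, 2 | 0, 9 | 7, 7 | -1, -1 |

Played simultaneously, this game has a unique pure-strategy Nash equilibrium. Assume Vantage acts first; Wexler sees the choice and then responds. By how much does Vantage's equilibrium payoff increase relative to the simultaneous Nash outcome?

Backward induction with Vantage moving first.
- Basic: BR = P1, leader payoff -4.
- Plus: BR = P1, leader payoff -5.
- Deluxe: BR = P2, leader payoff 0.
Maximizing over -4, -5, 0, Vantage chooses Deluxe. Subgame-perfect outcome: (Deluxe, P2) with payoffs (0, 9).
For the simultaneous game, intersect best replies.
Vantage's best replies: P1→Basic; P2→Basic; P3→Plus; P4→Basic.
Wexler's best replies: Basic→P1; Plus→P1; Deluxe→P2.
Only (Basic, P1) has each player best-responding; Nash payoffs (-4, 6).
Vantage's commitment gain: 0 − -4 = 4.

4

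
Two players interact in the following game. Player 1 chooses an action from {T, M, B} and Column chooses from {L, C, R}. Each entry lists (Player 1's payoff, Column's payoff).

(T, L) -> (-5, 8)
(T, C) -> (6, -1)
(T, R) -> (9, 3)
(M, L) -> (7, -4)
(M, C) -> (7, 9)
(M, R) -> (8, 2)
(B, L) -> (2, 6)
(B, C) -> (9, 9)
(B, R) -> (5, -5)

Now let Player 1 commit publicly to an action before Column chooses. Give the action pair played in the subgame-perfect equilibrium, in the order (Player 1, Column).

(B, C)

Column best-responds to each possible Player 1 move:
- T: Column compares 8, -1, 3 and picks L; Player 1 would get -5.
- M: Column compares -4, 9, 2 and picks C; Player 1 would get 7.
- B: Column compares 6, 9, -5 and picks C; Player 1 would get 9.
Player 1's induced payoffs are -5, 7, 9, so Player 1 commits to B. Subgame-perfect outcome: (B, C) with payoffs (9, 9).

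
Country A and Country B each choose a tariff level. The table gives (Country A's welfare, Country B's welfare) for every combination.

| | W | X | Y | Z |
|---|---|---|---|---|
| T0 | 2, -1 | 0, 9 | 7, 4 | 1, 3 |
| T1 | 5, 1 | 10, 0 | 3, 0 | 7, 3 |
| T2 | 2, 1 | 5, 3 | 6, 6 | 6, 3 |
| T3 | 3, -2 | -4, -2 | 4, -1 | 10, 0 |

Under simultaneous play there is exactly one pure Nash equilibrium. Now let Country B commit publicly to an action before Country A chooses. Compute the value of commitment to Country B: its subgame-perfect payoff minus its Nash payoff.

Backward induction with Country B moving first.
- W: Country A compares 2, 5, 2, 3 and picks T1; Country B would get 1.
- X: Country A compares 0, 10, 5, -4 and picks T1; Country B would get 0.
- Y: Country A compares 7, 3, 6, 4 and picks T0; Country B would get 4.
- Z: Country A compares 1, 7, 6, 10 and picks T3; Country B would get 0.
Country B's induced payoffs are 1, 0, 4, 0, so Country B commits to Y. Subgame-perfect outcome: (T0, Y) with payoffs (7, 4).
For the simultaneous game, intersect best replies.
Country A's best replies: W→T1; X→T1; Y→T0; Z→T3.
Country B's best replies: T0→X; T1→Z; T2→Y; T3→Z.
Only (T3, Z) has each player best-responding; Nash payoffs (10, 0).
Country B's commitment gain: 4 − 0 = 4.

4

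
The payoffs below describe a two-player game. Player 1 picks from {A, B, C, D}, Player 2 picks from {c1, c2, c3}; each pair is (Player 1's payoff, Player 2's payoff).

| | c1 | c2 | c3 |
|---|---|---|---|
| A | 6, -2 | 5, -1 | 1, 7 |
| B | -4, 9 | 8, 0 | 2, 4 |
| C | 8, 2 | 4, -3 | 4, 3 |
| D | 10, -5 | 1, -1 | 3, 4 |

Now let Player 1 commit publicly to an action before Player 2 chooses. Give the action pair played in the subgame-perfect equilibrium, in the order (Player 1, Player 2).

(C, c3)

Backward induction with Player 1 moving first.
- A → Player 2 plays c3 (best of -2, -1, 7); Player 1 gets 1.
- B → Player 2 plays c1 (best of 9, 0, 4); Player 1 gets -4.
- C → Player 2 plays c3 (best of 2, -3, 3); Player 1 gets 4.
- D → Player 2 plays c3 (best of -5, -1, 4); Player 1 gets 3.
Player 1's induced payoffs are 1, -4, 4, 3, so Player 1 commits to C. Subgame-perfect outcome: (C, c3) with payoffs (4, 3).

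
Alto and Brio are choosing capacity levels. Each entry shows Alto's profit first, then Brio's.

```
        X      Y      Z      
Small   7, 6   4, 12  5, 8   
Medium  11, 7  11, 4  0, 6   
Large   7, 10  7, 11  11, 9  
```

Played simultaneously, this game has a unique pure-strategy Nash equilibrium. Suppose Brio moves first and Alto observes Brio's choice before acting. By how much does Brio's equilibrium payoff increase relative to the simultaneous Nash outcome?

2

Work backward from Alto's decision.
- X → Alto plays Medium (best of 7, 11, 7); Brio gets 7.
- Y → Alto plays Medium (best of 4, 11, 7); Brio gets 4.
- Z → Alto plays Large (best of 5, 0, 11); Brio gets 9.
Maximizing over 7, 4, 9, Brio chooses Z. Subgame-perfect outcome: (Large, Z) with payoffs (11, 9).
Now find the simultaneous Nash equilibrium.
Alto's best replies: X→Medium; Y→Medium; Z→Large.
Brio's best replies: Small→Y; Medium→X; Large→Y.
Only (Medium, X) has each player best-responding; Nash payoffs (11, 7).
Brio's commitment gain: 9 − 7 = 2.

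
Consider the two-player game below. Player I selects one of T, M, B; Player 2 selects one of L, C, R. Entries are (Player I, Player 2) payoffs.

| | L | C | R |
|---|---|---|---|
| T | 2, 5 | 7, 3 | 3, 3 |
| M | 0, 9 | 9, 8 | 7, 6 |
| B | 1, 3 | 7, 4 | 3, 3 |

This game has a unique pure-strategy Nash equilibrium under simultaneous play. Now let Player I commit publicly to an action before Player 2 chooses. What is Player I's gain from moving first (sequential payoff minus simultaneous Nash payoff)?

5

Solve by backward induction (Player I leads).
- T: Player 2 compares 5, 3, 3 and picks L; Player I would get 2.
- M: Player 2 compares 9, 8, 6 and picks L; Player I would get 0.
- B: Player 2 compares 3, 4, 3 and picks C; Player I would get 7.
Maximizing over 2, 0, 7, Player I chooses B. Subgame-perfect outcome: (B, C) with payoffs (7, 4).
Under simultaneous play:
Player I's best replies: L→T; C→M; R→M.
Player 2's best replies: T→L; M→L; B→C.
Only (T, L) has each player best-responding; Nash payoffs (2, 5).
Player I's commitment gain: 7 − 2 = 5.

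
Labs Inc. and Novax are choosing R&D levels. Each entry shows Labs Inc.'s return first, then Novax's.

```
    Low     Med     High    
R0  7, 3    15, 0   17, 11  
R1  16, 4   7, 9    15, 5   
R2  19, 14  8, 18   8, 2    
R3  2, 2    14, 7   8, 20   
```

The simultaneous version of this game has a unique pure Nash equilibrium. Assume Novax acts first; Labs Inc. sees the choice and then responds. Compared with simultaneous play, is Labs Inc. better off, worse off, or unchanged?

Backward induction with Novax moving first.
- Low → Labs Inc. plays R2 (best of 7, 16, 19, 2); Novax gets 14.
- Med → Labs Inc. plays R0 (best of 15, 7, 8, 14); Novax gets 0.
- High → Labs Inc. plays R0 (best of 17, 15, 8, 8); Novax gets 11.
Novax's induced payoffs are 14, 0, 11, so Novax commits to Low. Subgame-perfect outcome: (R2, Low) with payoffs (19, 14).
Under simultaneous play:
Labs Inc.'s best replies: Low→R2; Med→R0; High→R0.
Novax's best replies: R0→High; R1→Med; R2→Med; R3→High.
Only (R0, High) has each player best-responding; Nash payoffs (17, 11).
Labs Inc. earns 19 sequentially versus 17 at the Nash outcome: better off.

better off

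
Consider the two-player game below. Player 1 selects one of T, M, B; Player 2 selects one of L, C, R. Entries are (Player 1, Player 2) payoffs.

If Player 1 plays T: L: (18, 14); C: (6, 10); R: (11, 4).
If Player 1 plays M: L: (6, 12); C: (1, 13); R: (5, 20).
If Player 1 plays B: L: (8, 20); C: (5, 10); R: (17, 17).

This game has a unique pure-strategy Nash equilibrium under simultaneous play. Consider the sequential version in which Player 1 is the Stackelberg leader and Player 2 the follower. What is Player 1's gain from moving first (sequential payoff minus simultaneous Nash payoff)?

0

Solve by backward induction (Player 1 leads).
- T: BR = L, leader payoff 18.
- M: BR = R, leader payoff 5.
- B: BR = L, leader payoff 8.
Among 18, 5, 8, the best is 18 at T. Subgame-perfect outcome: (T, L) with payoffs (18, 14).
Now find the simultaneous Nash equilibrium.
Player 1's best replies: L→T; C→T; R→B.
Player 2's best replies: T→L; M→R; B→L.
The unique mutual best reply is (T, L), giving (18, 14).
Player 1's commitment gain: 18 − 18 = 0.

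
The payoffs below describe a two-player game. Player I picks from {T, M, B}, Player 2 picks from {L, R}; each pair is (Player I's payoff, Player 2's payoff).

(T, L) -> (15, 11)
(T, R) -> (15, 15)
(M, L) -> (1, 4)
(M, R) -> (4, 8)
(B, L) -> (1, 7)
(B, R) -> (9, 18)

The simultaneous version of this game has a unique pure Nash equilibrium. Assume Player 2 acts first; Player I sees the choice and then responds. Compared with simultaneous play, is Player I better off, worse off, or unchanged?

Player I best-responds to each possible Player 2 move:
- L → Player I plays T (best of 15, 1, 1); Player 2 gets 11.
- R → Player I plays T (best of 15, 4, 9); Player 2 gets 15.
Among 11, 15, the best is 15 at R. Subgame-perfect outcome: (T, R) with payoffs (15, 15).
For the simultaneous game, intersect best replies.
Player I's best replies: L→T; R→T.
Player 2's best replies: T→R; M→R; B→R.
Only (T, R) has each player best-responding; Nash payoffs (15, 15).
Player I earns 15 sequentially versus 15 at the Nash outcome: unchanged.

unchanged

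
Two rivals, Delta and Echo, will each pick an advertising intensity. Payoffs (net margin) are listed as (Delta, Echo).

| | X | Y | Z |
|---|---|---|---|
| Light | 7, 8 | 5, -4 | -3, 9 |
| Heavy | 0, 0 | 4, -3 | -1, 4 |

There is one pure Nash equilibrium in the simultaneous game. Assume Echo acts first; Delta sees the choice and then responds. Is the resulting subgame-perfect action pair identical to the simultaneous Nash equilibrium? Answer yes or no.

Backward induction with Echo moving first.
- X: Delta compares 7, 0 and picks Light; Echo would get 8.
- Y: Delta compares 5, 4 and picks Light; Echo would get -4.
- Z: Delta compares -3, -1 and picks Heavy; Echo would get 4.
Among 8, -4, 4, the best is 8 at X. Subgame-perfect outcome: (Light, X) with payoffs (7, 8).
Now find the simultaneous Nash equilibrium.
Delta's best replies: X→Light; Y→Light; Z→Heavy.
Echo's best replies: Light→Z; Heavy→Z.
Only (Heavy, Z) has each player best-responding; Nash payoffs (-1, 4).
Sequential outcome (Light, X) differs from the Nash profile (Heavy, Z).

no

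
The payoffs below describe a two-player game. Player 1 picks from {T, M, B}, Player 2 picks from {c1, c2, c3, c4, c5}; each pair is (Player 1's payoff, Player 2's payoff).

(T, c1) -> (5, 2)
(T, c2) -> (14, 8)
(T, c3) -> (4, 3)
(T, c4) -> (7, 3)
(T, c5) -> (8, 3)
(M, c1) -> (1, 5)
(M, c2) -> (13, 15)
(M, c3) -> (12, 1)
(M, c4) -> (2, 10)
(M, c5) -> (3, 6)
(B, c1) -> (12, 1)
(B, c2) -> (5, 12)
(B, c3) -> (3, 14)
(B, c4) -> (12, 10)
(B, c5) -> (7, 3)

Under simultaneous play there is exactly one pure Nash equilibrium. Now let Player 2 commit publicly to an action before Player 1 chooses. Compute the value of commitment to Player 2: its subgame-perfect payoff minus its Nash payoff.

Work backward from Player 1's decision.
- c1: BR = B, leader payoff 1.
- c2: BR = T, leader payoff 8.
- c3: BR = M, leader payoff 1.
- c4: BR = B, leader payoff 10.
- c5: BR = T, leader payoff 3.
Player 2's induced payoffs are 1, 8, 1, 10, 3, so Player 2 commits to c4. Subgame-perfect outcome: (B, c4) with payoffs (12, 10).
Now find the simultaneous Nash equilibrium.
Player 1's best replies: c1→B; c2→T; c3→M; c4→B; c5→T.
Player 2's best replies: T→c2; M→c2; B→c3.
The unique mutual best reply is (T, c2), giving (14, 8).
Player 2's commitment gain: 10 − 8 = 2.

2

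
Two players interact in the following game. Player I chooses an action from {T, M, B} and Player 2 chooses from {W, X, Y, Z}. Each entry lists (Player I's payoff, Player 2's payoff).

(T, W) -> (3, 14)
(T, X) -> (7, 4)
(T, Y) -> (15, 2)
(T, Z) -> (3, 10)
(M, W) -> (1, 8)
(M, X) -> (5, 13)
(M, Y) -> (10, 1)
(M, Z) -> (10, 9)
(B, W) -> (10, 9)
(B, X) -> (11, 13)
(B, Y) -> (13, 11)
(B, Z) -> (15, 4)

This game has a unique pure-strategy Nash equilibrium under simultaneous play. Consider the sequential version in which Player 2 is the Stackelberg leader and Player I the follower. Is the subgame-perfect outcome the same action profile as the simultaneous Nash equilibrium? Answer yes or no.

Work backward from Player I's decision.
- W → Player I plays B (best of 3, 1, 10); Player 2 gets 9.
- X → Player I plays B (best of 7, 5, 11); Player 2 gets 13.
- Y → Player I plays T (best of 15, 10, 13); Player 2 gets 2.
- Z → Player I plays B (best of 3, 10, 15); Player 2 gets 4.
Maximizing over 9, 13, 2, 4, Player 2 chooses X. Subgame-perfect outcome: (B, X) with payoffs (11, 13).
Under simultaneous play:
Player I's best replies: W→B; X→B; Y→T; Z→B.
Player 2's best replies: T→W; M→X; B→X.
Only (B, X) has each player best-responding; Nash payoffs (11, 13).
Sequential outcome (B, X) coincides with the Nash profile (B, X).

yes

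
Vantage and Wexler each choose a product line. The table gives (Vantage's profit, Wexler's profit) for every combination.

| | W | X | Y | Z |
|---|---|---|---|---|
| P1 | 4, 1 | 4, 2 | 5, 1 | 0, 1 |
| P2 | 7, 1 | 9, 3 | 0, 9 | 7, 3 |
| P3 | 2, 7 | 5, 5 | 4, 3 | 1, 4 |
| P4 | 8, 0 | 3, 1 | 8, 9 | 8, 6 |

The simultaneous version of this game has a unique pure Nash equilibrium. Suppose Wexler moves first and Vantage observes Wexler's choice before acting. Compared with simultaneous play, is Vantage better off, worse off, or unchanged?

unchanged

Solve by backward induction (Wexler leads).
- W: BR = P4, leader payoff 0.
- X: BR = P2, leader payoff 3.
- Y: BR = P4, leader payoff 9.
- Z: BR = P4, leader payoff 6.
Wexler's induced payoffs are 0, 3, 9, 6, so Wexler commits to Y. Subgame-perfect outcome: (P4, Y) with payoffs (8, 9).
For the simultaneous game, intersect best replies.
Vantage's best replies: W→P4; X→P2; Y→P4; Z→P4.
Wexler's best replies: P1→X; P2→Y; P3→W; P4→Y.
Only (P4, Y) has each player best-responding; Nash payoffs (8, 9).
Vantage earns 8 sequentially versus 8 at the Nash outcome: unchanged.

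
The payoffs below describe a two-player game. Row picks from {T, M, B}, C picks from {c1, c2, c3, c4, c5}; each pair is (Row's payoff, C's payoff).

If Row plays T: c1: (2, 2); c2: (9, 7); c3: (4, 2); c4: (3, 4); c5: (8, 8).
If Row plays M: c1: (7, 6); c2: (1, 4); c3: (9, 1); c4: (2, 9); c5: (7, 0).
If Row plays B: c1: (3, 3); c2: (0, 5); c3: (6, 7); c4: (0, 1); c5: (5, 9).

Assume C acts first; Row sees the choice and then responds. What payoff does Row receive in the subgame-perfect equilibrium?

Row best-responds to each possible C move:
- c1: Row compares 2, 7, 3 and picks M; C would get 6.
- c2: Row compares 9, 1, 0 and picks T; C would get 7.
- c3: Row compares 4, 9, 6 and picks M; C would get 1.
- c4: Row compares 3, 2, 0 and picks T; C would get 4.
- c5: Row compares 8, 7, 5 and picks T; C would get 8.
C's induced payoffs are 6, 7, 1, 4, 8, so C commits to c5. Subgame-perfect outcome: (T, c5) with payoffs (8, 8).

8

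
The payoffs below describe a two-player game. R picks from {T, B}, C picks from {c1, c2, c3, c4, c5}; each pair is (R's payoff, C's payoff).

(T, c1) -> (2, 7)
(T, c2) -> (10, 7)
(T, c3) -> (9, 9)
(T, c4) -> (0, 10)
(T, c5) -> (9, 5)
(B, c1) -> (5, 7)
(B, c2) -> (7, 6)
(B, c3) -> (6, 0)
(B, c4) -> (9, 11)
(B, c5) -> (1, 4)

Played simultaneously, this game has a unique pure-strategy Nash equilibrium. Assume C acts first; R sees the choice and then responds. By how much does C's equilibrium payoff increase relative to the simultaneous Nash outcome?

Work backward from R's decision.
- c1: R compares 2, 5 and picks B; C would get 7.
- c2: R compares 10, 7 and picks T; C would get 7.
- c3: R compares 9, 6 and picks T; C would get 9.
- c4: R compares 0, 9 and picks B; C would get 11.
- c5: R compares 9, 1 and picks T; C would get 5.
C's induced payoffs are 7, 7, 9, 11, 5, so C commits to c4. Subgame-perfect outcome: (B, c4) with payoffs (9, 11).
For the simultaneous game, intersect best replies.
R's best replies: c1→B; c2→T; c3→T; c4→B; c5→T.
C's best replies: T→c4; B→c4.
The unique mutual best reply is (B, c4), giving (9, 11).
C's commitment gain: 11 − 11 = 0.

0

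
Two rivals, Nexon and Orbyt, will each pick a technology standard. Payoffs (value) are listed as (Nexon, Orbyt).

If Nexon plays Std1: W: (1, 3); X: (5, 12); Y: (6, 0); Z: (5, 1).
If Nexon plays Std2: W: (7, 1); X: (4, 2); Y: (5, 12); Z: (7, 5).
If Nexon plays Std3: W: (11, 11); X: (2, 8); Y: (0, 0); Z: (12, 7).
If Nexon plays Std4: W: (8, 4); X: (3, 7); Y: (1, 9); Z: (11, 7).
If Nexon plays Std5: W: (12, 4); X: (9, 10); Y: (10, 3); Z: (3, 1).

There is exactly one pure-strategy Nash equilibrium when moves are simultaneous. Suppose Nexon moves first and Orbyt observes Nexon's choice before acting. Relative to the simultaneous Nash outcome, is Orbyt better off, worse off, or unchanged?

Solve by backward induction (Nexon leads).
- Std1: Orbyt compares 3, 12, 0, 1 and picks X; Nexon would get 5.
- Std2: Orbyt compares 1, 2, 12, 5 and picks Y; Nexon would get 5.
- Std3: Orbyt compares 11, 8, 0, 7 and picks W; Nexon would get 11.
- Std4: Orbyt compares 4, 7, 9, 7 and picks Y; Nexon would get 1.
- Std5: Orbyt compares 4, 10, 3, 1 and picks X; Nexon would get 9.
Nexon's induced payoffs are 5, 5, 11, 1, 9, so Nexon commits to Std3. Subgame-perfect outcome: (Std3, W) with payoffs (11, 11).
For the simultaneous game, intersect best replies.
Nexon's best replies: W→Std5; X→Std5; Y→Std5; Z→Std3.
Orbyt's best replies: Std1→X; Std2→Y; Std3→W; Std4→Y; Std5→X.
The unique mutual best reply is (Std5, X), giving (9, 10).
Orbyt earns 11 sequentially versus 10 at the Nash outcome: better off.

better off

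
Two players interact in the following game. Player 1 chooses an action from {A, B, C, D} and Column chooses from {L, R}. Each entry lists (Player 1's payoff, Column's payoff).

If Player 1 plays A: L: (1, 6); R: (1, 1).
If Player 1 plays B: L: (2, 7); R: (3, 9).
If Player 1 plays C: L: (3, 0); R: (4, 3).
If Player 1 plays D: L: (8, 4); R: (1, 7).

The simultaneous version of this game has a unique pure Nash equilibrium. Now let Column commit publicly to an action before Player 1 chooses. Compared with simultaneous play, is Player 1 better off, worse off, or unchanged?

better off

Solve by backward induction (Column leads).
- L: Player 1 compares 1, 2, 3, 8 and picks D; Column would get 4.
- R: Player 1 compares 1, 3, 4, 1 and picks C; Column would get 3.
Maximizing over 4, 3, Column chooses L. Subgame-perfect outcome: (D, L) with payoffs (8, 4).
Under simultaneous play:
Player 1's best replies: L→D; R→C.
Column's best replies: A→L; B→R; C→R; D→R.
Only (C, R) has each player best-responding; Nash payoffs (4, 3).
Player 1 earns 8 sequentially versus 4 at the Nash outcome: better off.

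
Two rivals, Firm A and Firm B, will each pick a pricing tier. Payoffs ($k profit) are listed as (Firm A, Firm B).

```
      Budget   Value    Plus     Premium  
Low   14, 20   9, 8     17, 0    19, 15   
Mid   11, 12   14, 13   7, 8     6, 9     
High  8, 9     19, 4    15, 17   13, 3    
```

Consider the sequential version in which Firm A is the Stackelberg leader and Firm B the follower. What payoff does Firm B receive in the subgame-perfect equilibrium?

Backward induction with Firm A moving first.
- Low: BR = Budget, leader payoff 14.
- Mid: BR = Value, leader payoff 14.
- High: BR = Plus, leader payoff 15.
Maximizing over 14, 14, 15, Firm A chooses High. Subgame-perfect outcome: (High, Plus) with payoffs (15, 17).

17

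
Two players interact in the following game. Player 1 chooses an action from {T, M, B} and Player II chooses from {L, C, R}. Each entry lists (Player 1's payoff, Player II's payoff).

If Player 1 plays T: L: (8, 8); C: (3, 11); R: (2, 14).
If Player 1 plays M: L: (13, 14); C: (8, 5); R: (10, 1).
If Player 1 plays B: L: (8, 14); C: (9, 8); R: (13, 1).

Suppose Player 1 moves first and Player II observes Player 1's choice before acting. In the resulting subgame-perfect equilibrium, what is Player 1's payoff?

13

Player II best-responds to each possible Player 1 move:
- T: BR = R, leader payoff 2.
- M: BR = L, leader payoff 13.
- B: BR = L, leader payoff 8.
Maximizing over 2, 13, 8, Player 1 chooses M. Subgame-perfect outcome: (M, L) with payoffs (13, 14).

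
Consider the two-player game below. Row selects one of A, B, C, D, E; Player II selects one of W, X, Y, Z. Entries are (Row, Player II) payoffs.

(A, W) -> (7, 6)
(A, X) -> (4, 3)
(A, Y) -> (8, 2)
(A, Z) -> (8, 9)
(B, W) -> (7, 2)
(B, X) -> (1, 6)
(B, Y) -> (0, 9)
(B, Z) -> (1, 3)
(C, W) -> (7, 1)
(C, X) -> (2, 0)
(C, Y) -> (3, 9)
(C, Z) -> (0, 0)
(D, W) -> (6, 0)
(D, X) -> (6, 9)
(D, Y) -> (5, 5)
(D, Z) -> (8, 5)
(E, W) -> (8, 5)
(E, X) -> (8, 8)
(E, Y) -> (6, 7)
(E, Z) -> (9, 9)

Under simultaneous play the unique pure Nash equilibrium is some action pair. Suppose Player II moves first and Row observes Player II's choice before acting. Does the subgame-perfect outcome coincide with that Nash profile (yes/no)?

yes

Row best-responds to each possible Player II move:
- W: BR = E, leader payoff 5.
- X: BR = E, leader payoff 8.
- Y: BR = A, leader payoff 2.
- Z: BR = E, leader payoff 9.
Player II's induced payoffs are 5, 8, 2, 9, so Player II commits to Z. Subgame-perfect outcome: (E, Z) with payoffs (9, 9).
Under simultaneous play:
Row's best replies: W→E; X→E; Y→A; Z→E.
Player II's best replies: A→Z; B→Y; C→Y; D→X; E→Z.
The unique mutual best reply is (E, Z), giving (9, 9).
Sequential outcome (E, Z) coincides with the Nash profile (E, Z).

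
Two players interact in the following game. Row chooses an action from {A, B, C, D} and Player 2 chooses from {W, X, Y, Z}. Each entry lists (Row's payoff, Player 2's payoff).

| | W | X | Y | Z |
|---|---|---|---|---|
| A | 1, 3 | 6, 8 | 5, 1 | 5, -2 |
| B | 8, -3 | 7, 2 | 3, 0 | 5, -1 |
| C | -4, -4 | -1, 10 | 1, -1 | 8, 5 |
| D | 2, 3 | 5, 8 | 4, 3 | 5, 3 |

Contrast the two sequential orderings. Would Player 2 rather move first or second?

first

If Row leads: Player 2's best replies are A→X, B→X, C→X, D→X; Row's induced payoffs 6, 7, -1, 5; outcome (B, X), payoffs (7, 2).
If Player 2 leads: Row's best replies are W→B, X→B, Y→A, Z→C; Player 2's induced payoffs -3, 2, 1, 5; outcome (C, Z), payoffs (8, 5).
Player 2 gets 5 moving first and 2 moving second, so Player 2 prefers to move first.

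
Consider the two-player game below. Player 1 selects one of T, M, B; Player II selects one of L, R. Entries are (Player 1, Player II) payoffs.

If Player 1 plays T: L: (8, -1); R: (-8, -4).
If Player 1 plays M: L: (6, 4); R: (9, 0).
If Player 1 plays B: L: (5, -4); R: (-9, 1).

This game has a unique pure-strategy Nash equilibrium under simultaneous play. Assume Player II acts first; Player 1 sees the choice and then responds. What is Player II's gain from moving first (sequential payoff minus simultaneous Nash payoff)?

1

Work backward from Player 1's decision.
- L: Player 1 compares 8, 6, 5 and picks T; Player II would get -1.
- R: Player 1 compares -8, 9, -9 and picks M; Player II would get 0.
Player II's induced payoffs are -1, 0, so Player II commits to R. Subgame-perfect outcome: (M, R) with payoffs (9, 0).
Now find the simultaneous Nash equilibrium.
Player 1's best replies: L→T; R→M.
Player II's best replies: T→L; M→L; B→R.
Only (T, L) has each player best-responding; Nash payoffs (8, -1).
Player II's commitment gain: 0 − -1 = 1.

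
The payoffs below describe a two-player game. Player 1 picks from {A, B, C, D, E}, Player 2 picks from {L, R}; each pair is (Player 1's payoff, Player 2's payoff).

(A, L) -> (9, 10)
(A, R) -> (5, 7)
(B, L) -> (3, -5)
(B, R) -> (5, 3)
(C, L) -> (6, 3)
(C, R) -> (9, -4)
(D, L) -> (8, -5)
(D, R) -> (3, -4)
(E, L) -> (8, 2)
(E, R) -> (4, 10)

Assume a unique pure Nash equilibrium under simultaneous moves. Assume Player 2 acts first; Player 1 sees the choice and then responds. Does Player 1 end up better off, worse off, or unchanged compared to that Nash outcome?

Work backward from Player 1's decision.
- L: Player 1 compares 9, 3, 6, 8, 8 and picks A; Player 2 would get 10.
- R: Player 1 compares 5, 5, 9, 3, 4 and picks C; Player 2 would get -4.
Among 10, -4, the best is 10 at L. Subgame-perfect outcome: (A, L) with payoffs (9, 10).
Under simultaneous play:
Player 1's best replies: L→A; R→C.
Player 2's best replies: A→L; B→R; C→L; D→R; E→R.
Only (A, L) has each player best-responding; Nash payoffs (9, 10).
Player 1 earns 9 sequentially versus 9 at the Nash outcome: unchanged.

unchanged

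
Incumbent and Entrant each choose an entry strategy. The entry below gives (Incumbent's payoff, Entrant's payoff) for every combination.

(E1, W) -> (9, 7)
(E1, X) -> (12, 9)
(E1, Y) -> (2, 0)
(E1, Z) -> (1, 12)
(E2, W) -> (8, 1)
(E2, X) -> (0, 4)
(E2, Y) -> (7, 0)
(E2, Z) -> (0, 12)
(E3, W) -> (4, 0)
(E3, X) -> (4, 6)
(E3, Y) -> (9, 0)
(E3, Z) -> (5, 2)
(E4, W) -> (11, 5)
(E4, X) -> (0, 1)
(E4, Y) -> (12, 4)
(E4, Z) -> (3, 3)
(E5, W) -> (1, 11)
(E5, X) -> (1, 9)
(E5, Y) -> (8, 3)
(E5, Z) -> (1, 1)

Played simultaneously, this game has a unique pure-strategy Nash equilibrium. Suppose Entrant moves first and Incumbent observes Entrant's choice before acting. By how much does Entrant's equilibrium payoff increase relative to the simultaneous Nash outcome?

4

Backward induction with Entrant moving first.
- W: BR = E4, leader payoff 5.
- X: BR = E1, leader payoff 9.
- Y: BR = E4, leader payoff 4.
- Z: BR = E3, leader payoff 2.
Entrant's induced payoffs are 5, 9, 4, 2, so Entrant commits to X. Subgame-perfect outcome: (E1, X) with payoffs (12, 9).
Under simultaneous play:
Incumbent's best replies: W→E4; X→E1; Y→E4; Z→E3.
Entrant's best replies: E1→Z; E2→Z; E3→X; E4→W; E5→W.
Only (E4, W) has each player best-responding; Nash payoffs (11, 5).
Entrant's commitment gain: 9 − 5 = 4.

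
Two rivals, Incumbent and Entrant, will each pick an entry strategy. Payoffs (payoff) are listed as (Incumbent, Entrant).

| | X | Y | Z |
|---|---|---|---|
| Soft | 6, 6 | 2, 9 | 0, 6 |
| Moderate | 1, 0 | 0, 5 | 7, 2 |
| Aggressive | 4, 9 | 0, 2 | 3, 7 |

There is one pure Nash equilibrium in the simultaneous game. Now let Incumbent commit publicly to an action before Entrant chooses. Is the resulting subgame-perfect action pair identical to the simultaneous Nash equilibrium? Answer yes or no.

Entrant best-responds to each possible Incumbent move:
- Soft: Entrant compares 6, 9, 6 and picks Y; Incumbent would get 2.
- Moderate: Entrant compares 0, 5, 2 and picks Y; Incumbent would get 0.
- Aggressive: Entrant compares 9, 2, 7 and picks X; Incumbent would get 4.
Incumbent's induced payoffs are 2, 0, 4, so Incumbent commits to Aggressive. Subgame-perfect outcome: (Aggressive, X) with payoffs (4, 9).
Under simultaneous play:
Incumbent's best replies: X→Soft; Y→Soft; Z→Moderate.
Entrant's best replies: Soft→Y; Moderate→Y; Aggressive→X.
Only (Soft, Y) has each player best-responding; Nash payoffs (2, 9).
Sequential outcome (Aggressive, X) differs from the Nash profile (Soft, Y).

no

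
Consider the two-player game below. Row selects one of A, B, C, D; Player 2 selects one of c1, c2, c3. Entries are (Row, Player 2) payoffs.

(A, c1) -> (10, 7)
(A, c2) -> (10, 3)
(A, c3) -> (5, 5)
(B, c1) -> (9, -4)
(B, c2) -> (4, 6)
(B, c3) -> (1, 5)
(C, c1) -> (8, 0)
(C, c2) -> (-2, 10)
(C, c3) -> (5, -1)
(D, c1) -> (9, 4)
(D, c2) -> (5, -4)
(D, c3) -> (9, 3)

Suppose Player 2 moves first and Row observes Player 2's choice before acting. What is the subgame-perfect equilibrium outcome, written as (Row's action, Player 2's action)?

(A, c1)

Backward induction with Player 2 moving first.
- c1 → Row plays A (best of 10, 9, 8, 9); Player 2 gets 7.
- c2 → Row plays A (best of 10, 4, -2, 5); Player 2 gets 3.
- c3 → Row plays D (best of 5, 1, 5, 9); Player 2 gets 3.
Player 2's induced payoffs are 7, 3, 3, so Player 2 commits to c1. Subgame-perfect outcome: (A, c1) with payoffs (10, 7).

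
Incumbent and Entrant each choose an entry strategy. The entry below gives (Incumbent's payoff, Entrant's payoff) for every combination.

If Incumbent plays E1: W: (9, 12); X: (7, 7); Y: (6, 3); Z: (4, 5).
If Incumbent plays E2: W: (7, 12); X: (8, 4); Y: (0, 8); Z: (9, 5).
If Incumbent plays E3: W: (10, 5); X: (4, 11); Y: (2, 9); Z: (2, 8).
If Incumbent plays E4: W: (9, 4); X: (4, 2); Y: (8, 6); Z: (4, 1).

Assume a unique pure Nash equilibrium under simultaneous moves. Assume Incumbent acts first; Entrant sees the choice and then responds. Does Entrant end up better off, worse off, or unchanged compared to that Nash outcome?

Backward induction with Incumbent moving first.
- E1 → Entrant plays W (best of 12, 7, 3, 5); Incumbent gets 9.
- E2 → Entrant plays W (best of 12, 4, 8, 5); Incumbent gets 7.
- E3 → Entrant plays X (best of 5, 11, 9, 8); Incumbent gets 4.
- E4 → Entrant plays Y (best of 4, 2, 6, 1); Incumbent gets 8.
Among 9, 7, 4, 8, the best is 9 at E1. Subgame-perfect outcome: (E1, W) with payoffs (9, 12).
For the simultaneous game, intersect best replies.
Incumbent's best replies: W→E3; X→E2; Y→E4; Z→E2.
Entrant's best replies: E1→W; E2→W; E3→X; E4→Y.
The unique mutual best reply is (E4, Y), giving (8, 6).
Entrant earns 12 sequentially versus 6 at the Nash outcome: better off.

better off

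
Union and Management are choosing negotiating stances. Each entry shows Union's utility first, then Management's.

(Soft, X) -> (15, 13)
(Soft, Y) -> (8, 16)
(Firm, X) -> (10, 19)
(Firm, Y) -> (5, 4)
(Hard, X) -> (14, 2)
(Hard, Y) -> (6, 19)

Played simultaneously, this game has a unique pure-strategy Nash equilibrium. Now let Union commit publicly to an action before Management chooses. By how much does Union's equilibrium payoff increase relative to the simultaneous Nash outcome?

Backward induction with Union moving first.
- Soft: Management compares 13, 16 and picks Y; Union would get 8.
- Firm: Management compares 19, 4 and picks X; Union would get 10.
- Hard: Management compares 2, 19 and picks Y; Union would get 6.
Maximizing over 8, 10, 6, Union chooses Firm. Subgame-perfect outcome: (Firm, X) with payoffs (10, 19).
For the simultaneous game, intersect best replies.
Union's best replies: X→Soft; Y→Soft.
Management's best replies: Soft→Y; Firm→X; Hard→Y.
Only (Soft, Y) has each player best-responding; Nash payoffs (8, 16).
Union's commitment gain: 10 − 8 = 2.

2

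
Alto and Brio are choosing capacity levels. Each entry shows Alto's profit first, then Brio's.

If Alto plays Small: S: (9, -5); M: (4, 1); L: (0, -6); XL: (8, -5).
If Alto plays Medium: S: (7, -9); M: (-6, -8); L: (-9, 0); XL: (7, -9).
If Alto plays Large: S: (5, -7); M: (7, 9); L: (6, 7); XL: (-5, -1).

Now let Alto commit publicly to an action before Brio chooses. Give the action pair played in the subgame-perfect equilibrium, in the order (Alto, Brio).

(Large, M)

Solve by backward induction (Alto leads).
- Small: Brio compares -5, 1, -6, -5 and picks M; Alto would get 4.
- Medium: Brio compares -9, -8, 0, -9 and picks L; Alto would get -9.
- Large: Brio compares -7, 9, 7, -1 and picks M; Alto would get 7.
Alto's induced payoffs are 4, -9, 7, so Alto commits to Large. Subgame-perfect outcome: (Large, M) with payoffs (7, 9).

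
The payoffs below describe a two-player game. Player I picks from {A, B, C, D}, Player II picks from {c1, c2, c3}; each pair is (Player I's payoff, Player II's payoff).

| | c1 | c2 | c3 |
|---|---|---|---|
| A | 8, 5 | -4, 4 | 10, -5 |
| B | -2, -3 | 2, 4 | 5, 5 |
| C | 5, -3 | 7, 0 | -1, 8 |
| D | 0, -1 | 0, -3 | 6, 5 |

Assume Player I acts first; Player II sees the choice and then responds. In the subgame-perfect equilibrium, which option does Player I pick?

Solve by backward induction (Player I leads).
- A: BR = c1, leader payoff 8.
- B: BR = c3, leader payoff 5.
- C: BR = c3, leader payoff -1.
- D: BR = c3, leader payoff 6.
Player I's induced payoffs are 8, 5, -1, 6, so Player I commits to A. Subgame-perfect outcome: (A, c1) with payoffs (8, 5).

A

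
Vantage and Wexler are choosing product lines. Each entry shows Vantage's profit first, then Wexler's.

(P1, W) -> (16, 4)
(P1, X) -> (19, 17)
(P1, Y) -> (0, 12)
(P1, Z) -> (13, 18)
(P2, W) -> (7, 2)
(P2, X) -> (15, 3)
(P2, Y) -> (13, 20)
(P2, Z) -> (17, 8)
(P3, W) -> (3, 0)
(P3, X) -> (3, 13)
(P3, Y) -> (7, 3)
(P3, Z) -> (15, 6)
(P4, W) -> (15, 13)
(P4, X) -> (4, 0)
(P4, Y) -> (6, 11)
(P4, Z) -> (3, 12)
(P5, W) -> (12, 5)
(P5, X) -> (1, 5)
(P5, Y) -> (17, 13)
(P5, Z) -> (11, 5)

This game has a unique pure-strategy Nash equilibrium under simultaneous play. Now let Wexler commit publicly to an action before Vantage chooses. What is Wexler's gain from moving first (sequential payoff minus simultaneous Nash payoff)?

4

Backward induction with Wexler moving first.
- W → Vantage plays P1 (best of 16, 7, 3, 15, 12); Wexler gets 4.
- X → Vantage plays P1 (best of 19, 15, 3, 4, 1); Wexler gets 17.
- Y → Vantage plays P5 (best of 0, 13, 7, 6, 17); Wexler gets 13.
- Z → Vantage plays P2 (best of 13, 17, 15, 3, 11); Wexler gets 8.
Wexler's induced payoffs are 4, 17, 13, 8, so Wexler commits to X. Subgame-perfect outcome: (P1, X) with payoffs (19, 17).
For the simultaneous game, intersect best replies.
Vantage's best replies: W→P1; X→P1; Y→P5; Z→P2.
Wexler's best replies: P1→Z; P2→Y; P3→X; P4→W; P5→Y.
Only (P5, Y) has each player best-responding; Nash payoffs (17, 13).
Wexler's commitment gain: 17 − 13 = 4.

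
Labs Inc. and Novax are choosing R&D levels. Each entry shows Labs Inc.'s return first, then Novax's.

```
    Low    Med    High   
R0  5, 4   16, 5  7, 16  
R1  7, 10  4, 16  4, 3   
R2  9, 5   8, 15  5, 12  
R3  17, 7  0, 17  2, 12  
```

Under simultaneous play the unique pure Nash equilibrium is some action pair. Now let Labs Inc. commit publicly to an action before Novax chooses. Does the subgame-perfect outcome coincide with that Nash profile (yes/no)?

Solve by backward induction (Labs Inc. leads).
- R0: BR = High, leader payoff 7.
- R1: BR = Med, leader payoff 4.
- R2: BR = Med, leader payoff 8.
- R3: BR = Med, leader payoff 0.
Labs Inc.'s induced payoffs are 7, 4, 8, 0, so Labs Inc. commits to R2. Subgame-perfect outcome: (R2, Med) with payoffs (8, 15).
Now find the simultaneous Nash equilibrium.
Labs Inc.'s best replies: Low→R3; Med→R0; High→R0.
Novax's best replies: R0→High; R1→Med; R2→Med; R3→Med.
Only (R0, High) has each player best-responding; Nash payoffs (7, 16).
Sequential outcome (R2, Med) differs from the Nash profile (R0, High).

no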